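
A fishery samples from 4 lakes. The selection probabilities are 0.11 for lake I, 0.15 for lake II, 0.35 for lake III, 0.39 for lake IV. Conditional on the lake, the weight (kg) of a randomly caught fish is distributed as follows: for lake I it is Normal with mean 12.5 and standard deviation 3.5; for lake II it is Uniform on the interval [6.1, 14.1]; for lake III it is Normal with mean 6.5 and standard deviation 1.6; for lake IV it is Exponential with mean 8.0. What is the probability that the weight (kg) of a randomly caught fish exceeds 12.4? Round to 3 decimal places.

0.171

Conditional on each lake, P(X > 12.4): I: 0.511397; II: 0.2125; III: 0.000113234; IV: 0.212248.
By total probability, P(X > 12.4) = 0.11·0.511397 + 0.15·0.2125 + 0.35·0.000113234 + 0.39·0.212248 = 0.170945.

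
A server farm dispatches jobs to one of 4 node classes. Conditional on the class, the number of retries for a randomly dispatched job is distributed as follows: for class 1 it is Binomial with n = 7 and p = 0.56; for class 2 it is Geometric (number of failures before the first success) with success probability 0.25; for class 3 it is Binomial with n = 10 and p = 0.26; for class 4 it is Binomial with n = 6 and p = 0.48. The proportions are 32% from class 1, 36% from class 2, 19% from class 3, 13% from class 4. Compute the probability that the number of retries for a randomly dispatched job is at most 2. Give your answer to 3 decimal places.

0.397

Conditional on each class, P(X ≤ 2): 1: 0.140245; 2: 0.578125; 3: 0.49578; 4: 0.381959.
By total probability, P(X ≤ 2) = 0.32·0.140245 + 0.36·0.578125 + 0.19·0.49578 + 0.13·0.381959 = 0.396856.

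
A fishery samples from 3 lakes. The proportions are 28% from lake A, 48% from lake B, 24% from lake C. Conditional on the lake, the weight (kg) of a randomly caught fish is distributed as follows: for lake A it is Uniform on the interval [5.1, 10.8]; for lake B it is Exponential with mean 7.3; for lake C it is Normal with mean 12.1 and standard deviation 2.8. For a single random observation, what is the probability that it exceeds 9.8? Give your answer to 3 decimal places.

0.365

Conditional on each lake, P(X > 9.8): A: 0.175439; B: 0.261201; C: 0.794299.
By total probability, P(X > 9.8) = 0.28·0.175439 + 0.48·0.261201 + 0.24·0.794299 = 0.365131.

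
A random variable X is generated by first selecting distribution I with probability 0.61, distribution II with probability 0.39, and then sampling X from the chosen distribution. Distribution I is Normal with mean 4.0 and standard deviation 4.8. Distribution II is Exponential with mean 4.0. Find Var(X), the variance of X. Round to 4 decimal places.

Per component, I: μ=4, E[X²]=39.04; II: μ=4, E[X²]=32.
E[X] = 0.61·4 + 0.39·4 = 4.
E[X²] = 0.61·39.04 + 0.39·32 = 36.2944.
Var(X) = E[X²] − (E[X])² = 36.2944 − 16 = 20.2944.

20.2944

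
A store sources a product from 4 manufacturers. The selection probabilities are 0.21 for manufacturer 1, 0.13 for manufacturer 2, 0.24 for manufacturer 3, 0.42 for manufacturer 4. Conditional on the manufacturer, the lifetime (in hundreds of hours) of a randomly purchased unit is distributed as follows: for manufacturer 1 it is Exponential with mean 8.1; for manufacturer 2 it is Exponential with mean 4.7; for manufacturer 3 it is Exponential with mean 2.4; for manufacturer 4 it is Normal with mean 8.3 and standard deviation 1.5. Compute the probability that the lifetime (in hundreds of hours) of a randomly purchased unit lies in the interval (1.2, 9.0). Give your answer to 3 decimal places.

0.619

Conditional on each manufacturer, P(1.2 < X < 9.0): 1: 0.53311; 2: 0.627312; 3: 0.583013; 4: 0.67963.
By total probability, P(1.2 < X < 9.0) = 0.21·0.53311 + 0.13·0.627312 + 0.24·0.583013 + 0.42·0.67963 = 0.618871.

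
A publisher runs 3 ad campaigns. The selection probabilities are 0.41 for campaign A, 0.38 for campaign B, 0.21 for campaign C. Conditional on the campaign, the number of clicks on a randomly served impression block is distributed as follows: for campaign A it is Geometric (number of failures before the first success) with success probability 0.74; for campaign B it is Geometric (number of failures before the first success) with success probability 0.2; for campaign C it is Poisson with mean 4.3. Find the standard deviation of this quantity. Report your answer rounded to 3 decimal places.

Per component, A: μ=0.351351, E[X²]=0.598247; B: μ=4, E[X²]=36; C: μ=4.3, E[X²]=22.79.
E[X] = 0.41·0.351351 + 0.38·4 + 0.21·4.3 = 2.56705.
E[X²] = 0.41·0.598247 + 0.38·36 + 0.21·22.79 = 18.7112.
Var(X) = E[X²] − (E[X])² = 18.7112 − 6.58977 = 12.1214.
SD(X) = √12.1214 = 3.48158.

3.482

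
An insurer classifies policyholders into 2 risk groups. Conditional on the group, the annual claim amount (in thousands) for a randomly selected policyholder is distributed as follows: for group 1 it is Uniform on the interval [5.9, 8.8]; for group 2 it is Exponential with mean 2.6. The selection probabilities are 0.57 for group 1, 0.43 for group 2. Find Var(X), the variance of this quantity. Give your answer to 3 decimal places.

Per component, 1: μ=7.35, E[X²]=54.7233; 2: μ=2.6, E[X²]=13.52.
E[X] = 0.57·7.35 + 0.43·2.6 = 5.3075.
E[X²] = 0.57·54.7233 + 0.43·13.52 = 37.0059.
Var(X) = E[X²] − (E[X])² = 37.0059 − 28.1696 = 8.83634.

8.836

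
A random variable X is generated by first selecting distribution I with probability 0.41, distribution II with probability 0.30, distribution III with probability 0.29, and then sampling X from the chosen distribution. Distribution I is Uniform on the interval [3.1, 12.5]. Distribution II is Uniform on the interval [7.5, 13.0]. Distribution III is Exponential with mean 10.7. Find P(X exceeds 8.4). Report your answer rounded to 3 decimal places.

Conditional on each component, P(X > 8.4): I: 0.43617; II: 0.836364; III: 0.456098.
By total probability, P(X > 8.4) = 0.41·0.43617 + 0.3·0.836364 + 0.29·0.456098 = 0.562007.

0.562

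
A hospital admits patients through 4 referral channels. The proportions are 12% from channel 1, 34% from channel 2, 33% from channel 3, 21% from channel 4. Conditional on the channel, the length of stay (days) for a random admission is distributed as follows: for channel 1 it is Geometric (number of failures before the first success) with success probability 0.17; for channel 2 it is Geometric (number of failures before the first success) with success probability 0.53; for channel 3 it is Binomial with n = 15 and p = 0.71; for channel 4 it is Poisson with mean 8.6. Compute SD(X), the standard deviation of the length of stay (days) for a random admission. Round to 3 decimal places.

4.939

Per component, 1: μ=4.88235, E[X²]=52.5571; 2: μ=0.886792, E[X²]=2.45959; 3: μ=10.65, E[X²]=116.511; 4: μ=8.6, E[X²]=82.56.
E[X] = 0.12·4.88235 + 0.34·0.886792 + 0.33·10.65 + 0.21·8.6 = 6.20789.
E[X²] = 0.12·52.5571 + 0.34·2.45959 + 0.33·116.511 + 0.21·82.56 = 62.9293.
Var(X) = E[X²] − (E[X])² = 62.9293 − 38.5379 = 24.3914.
SD(X) = √24.3914 = 4.93877.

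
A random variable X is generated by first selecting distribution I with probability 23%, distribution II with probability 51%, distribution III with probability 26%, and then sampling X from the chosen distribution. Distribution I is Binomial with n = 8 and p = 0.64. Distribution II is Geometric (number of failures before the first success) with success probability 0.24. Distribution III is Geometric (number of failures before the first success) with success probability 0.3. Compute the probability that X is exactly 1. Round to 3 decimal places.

0.149

Conditional on each component, P(X = 1): I: 0.00401225; II: 0.1824; III: 0.21.
By total probability, P(X = 1) = 0.23·0.00401225 + 0.51·0.1824 + 0.26·0.21 = 0.148547.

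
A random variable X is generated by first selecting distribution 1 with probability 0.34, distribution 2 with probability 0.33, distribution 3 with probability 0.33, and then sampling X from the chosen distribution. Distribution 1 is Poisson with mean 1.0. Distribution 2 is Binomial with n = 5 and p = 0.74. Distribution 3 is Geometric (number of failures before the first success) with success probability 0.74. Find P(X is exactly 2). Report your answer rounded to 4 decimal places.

Conditional on each component, P(X = 2): 1: 0.18394; 2: 0.0962462; 3: 0.050024.
By total probability, P(X = 2) = 0.34·0.18394 + 0.33·0.0962462 + 0.33·0.050024 = 0.110809.

0.1108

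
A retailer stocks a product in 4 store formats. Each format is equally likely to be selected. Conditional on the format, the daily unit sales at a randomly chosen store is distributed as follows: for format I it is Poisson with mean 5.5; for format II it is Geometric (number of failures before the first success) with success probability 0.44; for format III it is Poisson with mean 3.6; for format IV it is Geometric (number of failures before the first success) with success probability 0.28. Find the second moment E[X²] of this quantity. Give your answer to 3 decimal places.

18.155

For each component E[X²] = Var + (mean)², giving I: 35.75; II: 4.5124; III: 16.56; IV: 15.7959.
Overall E[X²] = 0.25·35.75 + 0.25·4.5124 + 0.25·16.56 + 0.25·15.7959 = 18.1546.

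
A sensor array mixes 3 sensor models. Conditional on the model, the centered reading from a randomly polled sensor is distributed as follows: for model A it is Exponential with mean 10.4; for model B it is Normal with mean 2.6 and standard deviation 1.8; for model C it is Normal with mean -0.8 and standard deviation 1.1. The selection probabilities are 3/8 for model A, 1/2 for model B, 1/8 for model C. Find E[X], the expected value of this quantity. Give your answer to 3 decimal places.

Component means — A: 10.4; B: 2.6; C: -0.8.
E[X] = 0.375·10.4 + 0.5·2.6 + 0.125·-0.8 = 5.1.

5.100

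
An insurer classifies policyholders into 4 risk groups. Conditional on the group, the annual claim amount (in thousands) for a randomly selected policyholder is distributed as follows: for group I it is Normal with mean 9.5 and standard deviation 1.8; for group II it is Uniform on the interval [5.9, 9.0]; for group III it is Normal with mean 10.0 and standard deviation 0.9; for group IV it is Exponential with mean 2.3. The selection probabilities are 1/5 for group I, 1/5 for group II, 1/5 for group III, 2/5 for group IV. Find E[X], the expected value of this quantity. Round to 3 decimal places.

6.310

Component means — I: 9.5; II: 7.45; III: 10; IV: 2.3.
E[X] = 0.2·9.5 + 0.2·7.45 + 0.2·10 + 0.4·2.3 = 6.31.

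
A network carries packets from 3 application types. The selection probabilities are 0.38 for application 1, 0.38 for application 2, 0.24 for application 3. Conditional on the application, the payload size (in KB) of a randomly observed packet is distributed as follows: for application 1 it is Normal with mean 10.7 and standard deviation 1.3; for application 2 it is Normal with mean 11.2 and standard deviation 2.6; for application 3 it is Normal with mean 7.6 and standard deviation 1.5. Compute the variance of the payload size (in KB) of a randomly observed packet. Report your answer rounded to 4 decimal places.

5.8455

Per component, 1: μ=10.7, E[X²]=116.18; 2: μ=11.2, E[X²]=132.2; 3: μ=7.6, E[X²]=60.01.
E[X] = 0.38·10.7 + 0.38·11.2 + 0.24·7.6 = 10.146.
E[X²] = 0.38·116.18 + 0.38·132.2 + 0.24·60.01 = 108.787.
Var(X) = E[X²] − (E[X])² = 108.787 − 102.941 = 5.84548.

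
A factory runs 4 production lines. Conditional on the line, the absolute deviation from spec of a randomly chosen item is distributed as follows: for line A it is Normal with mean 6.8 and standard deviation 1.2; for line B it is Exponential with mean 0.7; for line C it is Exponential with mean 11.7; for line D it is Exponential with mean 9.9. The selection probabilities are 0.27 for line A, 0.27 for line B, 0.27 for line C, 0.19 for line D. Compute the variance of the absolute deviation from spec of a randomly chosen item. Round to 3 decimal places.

74.388

Per component, A: μ=6.8, E[X²]=47.68; B: μ=0.7, E[X²]=0.98; C: μ=11.7, E[X²]=273.78; D: μ=9.9, E[X²]=196.02.
E[X] = 0.27·6.8 + 0.27·0.7 + 0.27·11.7 + 0.19·9.9 = 7.065.
E[X²] = 0.27·47.68 + 0.27·0.98 + 0.27·273.78 + 0.19·196.02 = 124.303.
Var(X) = E[X²] − (E[X])² = 124.303 − 49.9142 = 74.3884.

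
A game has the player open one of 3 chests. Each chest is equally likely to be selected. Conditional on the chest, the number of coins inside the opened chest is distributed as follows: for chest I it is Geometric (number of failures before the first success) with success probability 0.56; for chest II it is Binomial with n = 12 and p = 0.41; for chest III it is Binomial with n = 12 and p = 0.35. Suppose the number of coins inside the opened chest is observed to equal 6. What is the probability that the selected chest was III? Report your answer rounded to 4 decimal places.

Likelihoods P(X=6 | ·): I: 0.00406354; II: 0.185134; III: 0.128103.
Posterior ∝ prior × likelihood. Numerator for III: 0.333333·0.128103 = 0.0427011.
Normalizing constant: 0.333333·0.00406354 + 0.333333·0.185134 + 0.333333·0.128103 = 0.105767.
P(III | observation) = 0.0427011 / 0.105767 = 0.403728.

0.4037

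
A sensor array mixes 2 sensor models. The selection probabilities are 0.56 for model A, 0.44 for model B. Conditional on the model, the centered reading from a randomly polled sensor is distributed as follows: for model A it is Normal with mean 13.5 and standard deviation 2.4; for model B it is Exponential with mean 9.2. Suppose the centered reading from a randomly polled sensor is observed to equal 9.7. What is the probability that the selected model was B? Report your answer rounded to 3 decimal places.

Likelihoods f(9.7 | ·): A: 0.0474595; B: 0.0378717.
Posterior ∝ prior × likelihood. Numerator for B: 0.44·0.0378717 = 0.0166635.
Normalizing constant: 0.56·0.0474595 + 0.44·0.0378717 = 0.0432408.
P(B | observation) = 0.0166635 / 0.0432408 = 0.385366.

0.385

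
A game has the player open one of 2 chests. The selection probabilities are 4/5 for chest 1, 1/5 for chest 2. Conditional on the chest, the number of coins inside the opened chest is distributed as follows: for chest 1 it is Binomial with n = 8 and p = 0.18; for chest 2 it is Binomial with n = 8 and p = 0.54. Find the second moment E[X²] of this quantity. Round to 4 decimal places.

6.7334

For each component E[X²] = Var + (mean)², giving 1: 3.2544; 2: 20.6496.
Overall E[X²] = 0.8·3.2544 + 0.2·20.6496 = 6.73344.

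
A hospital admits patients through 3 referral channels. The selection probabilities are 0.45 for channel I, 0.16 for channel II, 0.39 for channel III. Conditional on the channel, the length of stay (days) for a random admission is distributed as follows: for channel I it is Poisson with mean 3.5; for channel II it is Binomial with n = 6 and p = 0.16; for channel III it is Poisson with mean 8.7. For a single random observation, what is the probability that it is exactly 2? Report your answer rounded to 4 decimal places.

Conditional on each channel, P(X = 2): I: 0.184959; II: 0.191183; III: 0.00630444.
By total probability, P(X = 2) = 0.45·0.184959 + 0.16·0.191183 + 0.39·0.00630444 = 0.116279.

0.1163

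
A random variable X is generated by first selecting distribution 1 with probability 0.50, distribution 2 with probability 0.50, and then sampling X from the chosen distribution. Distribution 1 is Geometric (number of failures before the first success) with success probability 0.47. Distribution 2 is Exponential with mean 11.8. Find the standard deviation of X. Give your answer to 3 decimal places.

9.965

Per component, 1: μ=1.12766, E[X²]=3.67089; 2: μ=11.8, E[X²]=278.48.
E[X] = 0.5·1.12766 + 0.5·11.8 = 6.46383.
E[X²] = 0.5·3.67089 + 0.5·278.48 = 141.075.
Var(X) = E[X²] − (E[X])² = 141.075 − 41.7811 = 99.2944.
SD(X) = √99.2944 = 9.96466.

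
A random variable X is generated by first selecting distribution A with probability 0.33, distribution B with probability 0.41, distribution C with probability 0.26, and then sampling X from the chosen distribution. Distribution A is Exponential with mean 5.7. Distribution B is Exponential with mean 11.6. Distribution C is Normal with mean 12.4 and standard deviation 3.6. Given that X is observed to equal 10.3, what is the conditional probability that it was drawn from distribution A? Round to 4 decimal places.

Likelihoods f(10.3 | ·): A: 0.028797; B: 0.0354747; C: 0.0934797.
Posterior ∝ prior × likelihood. Numerator for A: 0.33·0.028797 = 0.00950301.
Normalizing constant: 0.33·0.028797 + 0.41·0.0354747 + 0.26·0.0934797 = 0.0483523.
P(A | observation) = 0.00950301 / 0.0483523 = 0.196537.

0.1965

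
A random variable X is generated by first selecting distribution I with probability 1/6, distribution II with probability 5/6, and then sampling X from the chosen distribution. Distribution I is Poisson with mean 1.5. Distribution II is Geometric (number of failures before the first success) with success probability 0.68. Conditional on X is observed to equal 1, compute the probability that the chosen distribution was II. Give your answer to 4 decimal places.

Likelihoods P(X=1 | ·): I: 0.334695; II: 0.2176.
Posterior ∝ prior × likelihood. Numerator for II: 0.833333·0.2176 = 0.181333.
Normalizing constant: 0.166667·0.334695 + 0.833333·0.2176 = 0.237116.
P(II | observation) = 0.181333 / 0.237116 = 0.764746.

0.7647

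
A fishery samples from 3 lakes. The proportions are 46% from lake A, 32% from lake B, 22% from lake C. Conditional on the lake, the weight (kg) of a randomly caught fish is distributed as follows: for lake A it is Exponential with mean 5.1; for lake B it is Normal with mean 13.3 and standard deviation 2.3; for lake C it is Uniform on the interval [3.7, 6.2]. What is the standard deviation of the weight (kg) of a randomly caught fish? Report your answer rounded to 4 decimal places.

5.3461

Per component, A: μ=5.1, E[X²]=52.02; B: μ=13.3, E[X²]=182.18; C: μ=4.95, E[X²]=25.0233.
E[X] = 0.46·5.1 + 0.32·13.3 + 0.22·4.95 = 7.691.
E[X²] = 0.46·52.02 + 0.32·182.18 + 0.22·25.0233 = 87.7319.
Var(X) = E[X²] − (E[X])² = 87.7319 − 59.1515 = 28.5805.
SD(X) = √28.5805 = 5.34607.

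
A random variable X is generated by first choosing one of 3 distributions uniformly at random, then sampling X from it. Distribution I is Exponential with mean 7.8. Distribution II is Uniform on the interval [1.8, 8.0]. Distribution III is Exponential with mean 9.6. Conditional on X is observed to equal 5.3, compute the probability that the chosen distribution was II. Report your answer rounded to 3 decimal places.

Likelihoods f(5.3 | ·): I: 0.0649842; II: 0.16129; III: 0.0599739.
Posterior ∝ prior × likelihood. Numerator for II: 0.333333·0.16129 = 0.0537634.
Normalizing constant: 0.333333·0.0649842 + 0.333333·0.16129 + 0.333333·0.0599739 = 0.0954161.
P(II | observation) = 0.0537634 / 0.0954161 = 0.563463.

0.563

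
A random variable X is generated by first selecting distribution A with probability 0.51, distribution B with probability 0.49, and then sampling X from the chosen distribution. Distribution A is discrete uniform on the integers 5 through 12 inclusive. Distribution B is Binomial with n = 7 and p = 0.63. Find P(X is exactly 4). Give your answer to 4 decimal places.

Conditional on each component, P(X = 4): A: 0; B: 0.279277.
By total probability, P(X = 4) = 0.51·0 + 0.49·0.279277 = 0.136846.

0.1368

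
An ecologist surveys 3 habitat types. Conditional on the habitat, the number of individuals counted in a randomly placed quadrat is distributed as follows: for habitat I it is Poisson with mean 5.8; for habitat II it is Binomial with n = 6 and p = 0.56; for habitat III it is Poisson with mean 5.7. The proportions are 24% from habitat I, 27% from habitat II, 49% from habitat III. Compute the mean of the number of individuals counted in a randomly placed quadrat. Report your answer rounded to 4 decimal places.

Component means — I: 5.8; II: 3.36; III: 5.7.
E[X] = 0.24·5.8 + 0.27·3.36 + 0.49·5.7 = 5.0922.

5.0922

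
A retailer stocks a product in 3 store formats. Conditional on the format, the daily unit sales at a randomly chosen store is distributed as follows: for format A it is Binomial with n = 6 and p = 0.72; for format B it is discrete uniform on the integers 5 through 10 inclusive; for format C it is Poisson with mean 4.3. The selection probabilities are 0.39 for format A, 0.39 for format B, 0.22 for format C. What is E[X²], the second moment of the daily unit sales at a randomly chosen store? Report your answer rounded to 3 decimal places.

For each component E[X²] = Var + (mean)², giving A: 19.872; B: 59.1667; C: 22.79.
Overall E[X²] = 0.39·19.872 + 0.39·59.1667 + 0.22·22.79 = 35.8389.

35.839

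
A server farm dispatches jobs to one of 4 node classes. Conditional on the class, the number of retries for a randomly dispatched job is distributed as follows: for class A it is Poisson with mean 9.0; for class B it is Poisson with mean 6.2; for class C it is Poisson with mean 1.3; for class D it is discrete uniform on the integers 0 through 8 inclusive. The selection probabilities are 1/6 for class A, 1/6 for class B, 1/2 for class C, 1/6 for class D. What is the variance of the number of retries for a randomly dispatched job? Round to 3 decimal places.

12.890

Per component, A: μ=9, E[X²]=90; B: μ=6.2, E[X²]=44.64; C: μ=1.3, E[X²]=2.99; D: μ=4, E[X²]=22.6667.
E[X] = 0.166667·9 + 0.166667·6.2 + 0.5·1.3 + 0.166667·4 = 3.85.
E[X²] = 0.166667·90 + 0.166667·44.64 + 0.5·2.99 + 0.166667·22.6667 = 27.7128.
Var(X) = E[X²] − (E[X])² = 27.7128 − 14.8225 = 12.8903.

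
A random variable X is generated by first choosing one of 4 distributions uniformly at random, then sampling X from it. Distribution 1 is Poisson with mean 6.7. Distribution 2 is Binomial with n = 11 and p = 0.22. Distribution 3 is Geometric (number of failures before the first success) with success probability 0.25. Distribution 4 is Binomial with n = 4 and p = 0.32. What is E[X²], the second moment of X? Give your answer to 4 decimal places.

For each component E[X²] = Var + (mean)², giving 1: 51.59; 2: 7.744; 3: 21; 4: 2.5088.
Overall E[X²] = 0.25·51.59 + 0.25·7.744 + 0.25·21 + 0.25·2.5088 = 20.7107.

20.7107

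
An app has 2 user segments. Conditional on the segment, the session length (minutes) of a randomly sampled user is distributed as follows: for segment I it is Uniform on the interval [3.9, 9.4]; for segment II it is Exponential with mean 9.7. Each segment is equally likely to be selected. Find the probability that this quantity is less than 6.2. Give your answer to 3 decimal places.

0.445

Conditional on each segment, P(X < 6.2): I: 0.418182; II: 0.472273.
By total probability, P(X < 6.2) = 0.5·0.418182 + 0.5·0.472273 = 0.445227.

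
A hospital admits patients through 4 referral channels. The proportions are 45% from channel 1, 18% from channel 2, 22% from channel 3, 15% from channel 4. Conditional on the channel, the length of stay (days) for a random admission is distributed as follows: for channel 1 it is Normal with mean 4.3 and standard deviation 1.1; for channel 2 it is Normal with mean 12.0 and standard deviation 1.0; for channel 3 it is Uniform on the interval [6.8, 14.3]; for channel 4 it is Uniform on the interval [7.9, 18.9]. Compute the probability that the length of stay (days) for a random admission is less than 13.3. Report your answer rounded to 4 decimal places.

Conditional on each channel, P(X < 13.3): 1: 1; 2: 0.9032; 3: 0.866667; 4: 0.490909.
By total probability, P(X < 13.3) = 0.45·1 + 0.18·0.9032 + 0.22·0.866667 + 0.15·0.490909 = 0.876879.

0.8769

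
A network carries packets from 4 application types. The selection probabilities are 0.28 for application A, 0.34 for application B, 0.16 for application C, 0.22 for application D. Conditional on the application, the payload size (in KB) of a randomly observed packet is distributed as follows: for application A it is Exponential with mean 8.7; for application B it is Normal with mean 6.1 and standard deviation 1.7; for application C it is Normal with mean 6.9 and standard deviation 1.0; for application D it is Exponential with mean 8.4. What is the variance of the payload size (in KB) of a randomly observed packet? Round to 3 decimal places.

Per component, A: μ=8.7, E[X²]=151.38; B: μ=6.1, E[X²]=40.1; C: μ=6.9, E[X²]=48.61; D: μ=8.4, E[X²]=141.12.
E[X] = 0.28·8.7 + 0.34·6.1 + 0.16·6.9 + 0.22·8.4 = 7.462.
E[X²] = 0.28·151.38 + 0.34·40.1 + 0.16·48.61 + 0.22·141.12 = 94.8444.
Var(X) = E[X²] − (E[X])² = 94.8444 − 55.6814 = 39.163.

39.163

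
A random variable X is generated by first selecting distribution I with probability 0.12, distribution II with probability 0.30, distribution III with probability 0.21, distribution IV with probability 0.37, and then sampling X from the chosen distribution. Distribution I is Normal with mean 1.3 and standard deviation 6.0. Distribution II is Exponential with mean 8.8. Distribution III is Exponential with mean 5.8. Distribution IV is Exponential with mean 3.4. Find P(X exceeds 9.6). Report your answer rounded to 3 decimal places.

0.173

Conditional on each component, P(X > 9.6): I: 0.0832813; II: 0.335911; III: 0.191059; IV: 0.0593959.
By total probability, P(X > 9.6) = 0.12·0.0832813 + 0.3·0.335911 + 0.21·0.191059 + 0.37·0.0593959 = 0.172866.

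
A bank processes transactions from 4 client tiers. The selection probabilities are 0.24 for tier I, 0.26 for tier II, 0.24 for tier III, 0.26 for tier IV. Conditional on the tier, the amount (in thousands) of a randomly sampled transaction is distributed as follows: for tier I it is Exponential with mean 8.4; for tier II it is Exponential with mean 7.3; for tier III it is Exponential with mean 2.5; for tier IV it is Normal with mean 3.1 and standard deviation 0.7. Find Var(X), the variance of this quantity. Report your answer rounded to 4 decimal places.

Per component, I: μ=8.4, E[X²]=141.12; II: μ=7.3, E[X²]=106.58; III: μ=2.5, E[X²]=12.5; IV: μ=3.1, E[X²]=10.1.
E[X] = 0.24·8.4 + 0.26·7.3 + 0.24·2.5 + 0.26·3.1 = 5.32.
E[X²] = 0.24·141.12 + 0.26·106.58 + 0.24·12.5 + 0.26·10.1 = 67.2056.
Var(X) = E[X²] − (E[X])² = 67.2056 − 28.3024 = 38.9032.

38.9032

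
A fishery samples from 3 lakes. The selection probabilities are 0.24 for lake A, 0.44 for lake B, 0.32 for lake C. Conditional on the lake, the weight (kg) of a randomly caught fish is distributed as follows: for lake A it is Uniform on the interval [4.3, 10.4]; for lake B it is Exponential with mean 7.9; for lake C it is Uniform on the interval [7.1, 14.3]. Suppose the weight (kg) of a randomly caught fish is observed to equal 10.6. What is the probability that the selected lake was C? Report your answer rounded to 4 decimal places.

Likelihoods f(10.6 | ·): A: 0; B: 0.0330863; C: 0.138889.
Posterior ∝ prior × likelihood. Numerator for C: 0.32·0.138889 = 0.0444444.
Normalizing constant: 0.24·0 + 0.44·0.0330863 + 0.32·0.138889 = 0.0590024.
P(C | observation) = 0.0444444 / 0.0590024 = 0.753265.

0.7533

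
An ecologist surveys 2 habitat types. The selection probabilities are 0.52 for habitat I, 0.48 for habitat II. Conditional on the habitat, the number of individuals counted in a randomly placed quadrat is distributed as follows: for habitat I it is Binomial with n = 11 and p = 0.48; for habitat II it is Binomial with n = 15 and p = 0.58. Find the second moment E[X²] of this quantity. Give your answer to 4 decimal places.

For each component E[X²] = Var + (mean)², giving I: 30.624; II: 79.344.
Overall E[X²] = 0.52·30.624 + 0.48·79.344 = 54.0096.

54.0096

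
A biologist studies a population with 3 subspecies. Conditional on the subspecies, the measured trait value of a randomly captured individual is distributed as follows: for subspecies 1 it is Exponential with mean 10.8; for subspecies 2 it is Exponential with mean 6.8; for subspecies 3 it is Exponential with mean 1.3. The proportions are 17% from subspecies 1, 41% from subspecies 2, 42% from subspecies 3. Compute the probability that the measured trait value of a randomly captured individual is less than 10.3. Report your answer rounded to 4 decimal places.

Conditional on each subspecies, P(X < 10.3): 1: 0.614689; 2: 0.780127; 3: 0.999638.
By total probability, P(X < 10.3) = 0.17·0.614689 + 0.41·0.780127 + 0.42·0.999638 = 0.844197.

0.8442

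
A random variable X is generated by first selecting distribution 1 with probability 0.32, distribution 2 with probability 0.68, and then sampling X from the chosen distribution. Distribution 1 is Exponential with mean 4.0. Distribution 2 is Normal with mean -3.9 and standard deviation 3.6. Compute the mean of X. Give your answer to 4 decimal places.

Component means — 1: 4; 2: -3.9.
E[X] = 0.32·4 + 0.68·-3.9 = -1.372.

-1.3720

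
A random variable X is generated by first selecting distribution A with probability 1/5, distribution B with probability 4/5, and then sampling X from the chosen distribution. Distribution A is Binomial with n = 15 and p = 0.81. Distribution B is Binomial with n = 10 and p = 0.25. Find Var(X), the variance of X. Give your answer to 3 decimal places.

16.861

Per component, A: μ=12.15, E[X²]=149.931; B: μ=2.5, E[X²]=8.125.
E[X] = 0.2·12.15 + 0.8·2.5 = 4.43.
E[X²] = 0.2·149.931 + 0.8·8.125 = 36.4862.
Var(X) = E[X²] − (E[X])² = 36.4862 − 19.6249 = 16.8613.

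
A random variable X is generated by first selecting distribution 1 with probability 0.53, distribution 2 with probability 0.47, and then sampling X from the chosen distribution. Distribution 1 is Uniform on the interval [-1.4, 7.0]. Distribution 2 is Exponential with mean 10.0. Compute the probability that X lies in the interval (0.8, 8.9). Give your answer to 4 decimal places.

0.6320

Conditional on each component, P(0.8 < X < 8.9): 1: 0.738095; 2: 0.512461.
By total probability, P(0.8 < X < 8.9) = 0.53·0.738095 + 0.47·0.512461 = 0.632047.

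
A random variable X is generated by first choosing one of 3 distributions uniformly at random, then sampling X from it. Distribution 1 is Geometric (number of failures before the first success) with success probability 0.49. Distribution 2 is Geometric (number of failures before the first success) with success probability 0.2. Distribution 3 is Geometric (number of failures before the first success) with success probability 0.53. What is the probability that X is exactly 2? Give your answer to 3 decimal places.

Conditional on each component, P(X = 2): 1: 0.127449; 2: 0.128; 3: 0.117077.
By total probability, P(X = 2) = 0.333333·0.127449 + 0.333333·0.128 + 0.333333·0.117077 = 0.124175.

0.124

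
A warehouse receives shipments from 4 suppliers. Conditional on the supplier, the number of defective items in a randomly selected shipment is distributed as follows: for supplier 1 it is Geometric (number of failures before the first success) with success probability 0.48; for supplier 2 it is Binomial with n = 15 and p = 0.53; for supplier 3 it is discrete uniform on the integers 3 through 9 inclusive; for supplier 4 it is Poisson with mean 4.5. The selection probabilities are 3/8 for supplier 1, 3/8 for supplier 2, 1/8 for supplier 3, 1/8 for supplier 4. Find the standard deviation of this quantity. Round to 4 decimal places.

3.5203

Per component, 1: μ=1.08333, E[X²]=3.43056; 2: μ=7.95, E[X²]=66.939; 3: μ=6, E[X²]=40; 4: μ=4.5, E[X²]=24.75.
E[X] = 0.375·1.08333 + 0.375·7.95 + 0.125·6 + 0.125·4.5 = 4.7.
E[X²] = 0.375·3.43056 + 0.375·66.939 + 0.125·40 + 0.125·24.75 = 34.4823.
Var(X) = E[X²] − (E[X])² = 34.4823 − 22.09 = 12.3923.
SD(X) = √12.3923 = 3.52027.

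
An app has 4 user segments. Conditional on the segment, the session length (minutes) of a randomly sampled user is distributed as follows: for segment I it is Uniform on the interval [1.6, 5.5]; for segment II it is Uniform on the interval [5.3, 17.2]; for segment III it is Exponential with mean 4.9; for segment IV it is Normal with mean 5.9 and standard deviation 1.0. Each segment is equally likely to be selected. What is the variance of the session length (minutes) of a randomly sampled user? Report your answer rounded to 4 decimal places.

Per component, I: μ=3.55, E[X²]=13.87; II: μ=11.25, E[X²]=138.363; III: μ=4.9, E[X²]=48.02; IV: μ=5.9, E[X²]=35.81.
E[X] = 0.25·3.55 + 0.25·11.25 + 0.25·4.9 + 0.25·5.9 = 6.4.
E[X²] = 0.25·13.87 + 0.25·138.363 + 0.25·48.02 + 0.25·35.81 = 59.0158.
Var(X) = E[X²] − (E[X])² = 59.0158 − 40.96 = 18.0558.

18.0558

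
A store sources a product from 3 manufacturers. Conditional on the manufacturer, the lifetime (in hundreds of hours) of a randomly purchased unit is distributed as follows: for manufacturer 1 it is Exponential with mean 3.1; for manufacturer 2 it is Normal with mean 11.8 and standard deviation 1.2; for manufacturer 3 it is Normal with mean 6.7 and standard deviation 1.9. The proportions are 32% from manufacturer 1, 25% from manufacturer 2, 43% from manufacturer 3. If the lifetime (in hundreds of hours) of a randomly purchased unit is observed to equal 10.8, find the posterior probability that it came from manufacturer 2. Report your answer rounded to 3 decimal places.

Likelihoods f(10.8 | ·): 1: 0.00989948; 2: 0.234927; 3: 0.0204648.
Posterior ∝ prior × likelihood. Numerator for 2: 0.25·0.234927 = 0.0587316.
Normalizing constant: 0.32·0.00989948 + 0.25·0.234927 + 0.43·0.0204648 = 0.0706994.
P(2 | observation) = 0.0587316 / 0.0706994 = 0.830724.

0.831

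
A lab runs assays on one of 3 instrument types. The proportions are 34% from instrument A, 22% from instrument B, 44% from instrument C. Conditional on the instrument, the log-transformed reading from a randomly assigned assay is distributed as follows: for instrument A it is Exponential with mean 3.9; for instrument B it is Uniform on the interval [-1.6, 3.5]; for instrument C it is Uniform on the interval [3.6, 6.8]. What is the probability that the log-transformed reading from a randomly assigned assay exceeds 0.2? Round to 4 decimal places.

Conditional on each instrument, P(X > 0.2): A: 0.950011; B: 0.647059; C: 1.
By total probability, P(X > 0.2) = 0.34·0.950011 + 0.22·0.647059 + 0.44·1 = 0.905357.

0.9054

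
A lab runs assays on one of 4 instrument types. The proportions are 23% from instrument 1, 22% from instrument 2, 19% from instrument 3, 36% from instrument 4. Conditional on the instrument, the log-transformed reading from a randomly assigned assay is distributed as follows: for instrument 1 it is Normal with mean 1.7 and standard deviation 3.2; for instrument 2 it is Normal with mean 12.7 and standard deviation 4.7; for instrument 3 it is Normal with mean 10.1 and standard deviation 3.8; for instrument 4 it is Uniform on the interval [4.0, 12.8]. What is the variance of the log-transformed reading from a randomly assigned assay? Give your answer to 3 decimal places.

27.149

Per component, 1: μ=1.7, E[X²]=13.13; 2: μ=12.7, E[X²]=183.38; 3: μ=10.1, E[X²]=116.45; 4: μ=8.4, E[X²]=77.0133.
E[X] = 0.23·1.7 + 0.22·12.7 + 0.19·10.1 + 0.36·8.4 = 8.128.
E[X²] = 0.23·13.13 + 0.22·183.38 + 0.19·116.45 + 0.36·77.0133 = 93.2138.
Var(X) = E[X²] − (E[X])² = 93.2138 − 66.0644 = 27.1494.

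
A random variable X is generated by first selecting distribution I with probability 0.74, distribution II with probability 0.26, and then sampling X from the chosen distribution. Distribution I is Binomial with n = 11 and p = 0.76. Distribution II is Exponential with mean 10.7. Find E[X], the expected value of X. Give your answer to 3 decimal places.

8.968

Component means — I: 8.36; II: 10.7.
E[X] = 0.74·8.36 + 0.26·10.7 = 8.9684.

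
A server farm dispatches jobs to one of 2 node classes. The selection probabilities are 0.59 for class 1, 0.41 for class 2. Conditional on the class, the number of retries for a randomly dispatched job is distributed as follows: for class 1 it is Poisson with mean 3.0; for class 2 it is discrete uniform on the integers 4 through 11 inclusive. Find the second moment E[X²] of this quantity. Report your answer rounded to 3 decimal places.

For each component E[X²] = Var + (mean)², giving 1: 12; 2: 61.5.
Overall E[X²] = 0.59·12 + 0.41·61.5 = 32.295.

32.295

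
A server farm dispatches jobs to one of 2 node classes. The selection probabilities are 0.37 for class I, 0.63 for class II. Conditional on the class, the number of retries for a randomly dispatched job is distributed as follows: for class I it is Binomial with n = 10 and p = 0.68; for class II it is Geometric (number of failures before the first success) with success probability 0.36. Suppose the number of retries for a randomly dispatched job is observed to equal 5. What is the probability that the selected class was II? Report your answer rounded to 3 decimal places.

Likelihoods P(X=5 | ·): I: 0.122941; II: 0.0386547.
Posterior ∝ prior × likelihood. Numerator for II: 0.63·0.0386547 = 0.0243525.
Normalizing constant: 0.37·0.122941 + 0.63·0.0386547 = 0.0698405.
P(II | observation) = 0.0243525 / 0.0698405 = 0.348687.

0.349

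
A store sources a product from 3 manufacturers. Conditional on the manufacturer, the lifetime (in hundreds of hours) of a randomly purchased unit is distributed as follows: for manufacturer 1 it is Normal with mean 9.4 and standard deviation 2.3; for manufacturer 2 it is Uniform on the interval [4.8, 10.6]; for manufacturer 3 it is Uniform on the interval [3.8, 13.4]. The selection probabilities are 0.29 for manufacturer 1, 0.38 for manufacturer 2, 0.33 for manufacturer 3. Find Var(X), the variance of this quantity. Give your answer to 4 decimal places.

5.6151

Per component, 1: μ=9.4, E[X²]=93.65; 2: μ=7.7, E[X²]=62.0933; 3: μ=8.6, E[X²]=81.64.
E[X] = 0.29·9.4 + 0.38·7.7 + 0.33·8.6 = 8.49.
E[X²] = 0.29·93.65 + 0.38·62.0933 + 0.33·81.64 = 77.6952.
Var(X) = E[X²] − (E[X])² = 77.6952 − 72.0801 = 5.61507.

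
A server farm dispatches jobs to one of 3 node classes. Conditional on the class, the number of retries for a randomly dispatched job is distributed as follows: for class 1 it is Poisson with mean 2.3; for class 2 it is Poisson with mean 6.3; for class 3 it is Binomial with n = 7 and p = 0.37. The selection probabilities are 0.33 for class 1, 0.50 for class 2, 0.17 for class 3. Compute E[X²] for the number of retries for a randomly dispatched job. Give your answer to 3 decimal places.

For each component E[X²] = Var + (mean)², giving 1: 7.59; 2: 45.99; 3: 8.3398.
Overall E[X²] = 0.33·7.59 + 0.5·45.99 + 0.17·8.3398 = 26.9175.

26.917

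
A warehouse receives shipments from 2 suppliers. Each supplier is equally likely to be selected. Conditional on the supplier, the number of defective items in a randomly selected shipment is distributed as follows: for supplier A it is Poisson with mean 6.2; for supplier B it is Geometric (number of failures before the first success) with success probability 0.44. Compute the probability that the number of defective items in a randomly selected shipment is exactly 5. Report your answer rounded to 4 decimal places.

0.0896

Conditional on each supplier, P(X = 5): A: 0.154936; B: 0.0242322.
By total probability, P(X = 5) = 0.5·0.154936 + 0.5·0.0242322 = 0.0895839.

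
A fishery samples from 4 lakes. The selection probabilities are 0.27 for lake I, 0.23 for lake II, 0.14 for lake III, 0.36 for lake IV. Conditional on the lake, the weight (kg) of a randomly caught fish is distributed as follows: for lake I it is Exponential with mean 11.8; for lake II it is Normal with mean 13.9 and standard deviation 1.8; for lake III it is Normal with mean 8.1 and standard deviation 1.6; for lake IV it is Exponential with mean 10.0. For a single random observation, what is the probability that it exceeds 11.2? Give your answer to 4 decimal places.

Conditional on each lake, P(X > 11.2): I: 0.387069; II: 0.933193; III: 0.0263421; IV: 0.32628.
By total probability, P(X > 11.2) = 0.27·0.387069 + 0.23·0.933193 + 0.14·0.0263421 + 0.36·0.32628 = 0.440292.

0.4403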